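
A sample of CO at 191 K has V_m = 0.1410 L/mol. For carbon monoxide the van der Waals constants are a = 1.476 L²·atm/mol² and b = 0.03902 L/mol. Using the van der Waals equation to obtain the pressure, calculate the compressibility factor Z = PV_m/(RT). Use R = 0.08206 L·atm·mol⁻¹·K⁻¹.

P = RT/(V_m − b) − a/V_m² = (0.08206)(191)/(0.1410 − 0.03902) − 1.476/(0.1410)²
  = 15.673/0.10198 − 74.242 = 153.69 − 74.242 = 79.45 atm
Z = PV_m/(RT) = (79.45)(0.1410)/((0.08206)(191)) = 11.202/15.673 = 0.7147

Z ≈ 0.7147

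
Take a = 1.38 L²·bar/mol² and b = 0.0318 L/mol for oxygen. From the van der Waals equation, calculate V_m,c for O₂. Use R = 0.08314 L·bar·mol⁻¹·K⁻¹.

V_m,c ≈ 0.09540 L/mol

For a van der Waals gas, V_m,c = 3b.
V_m,c = 3×0.0318 = 0.09540 L/mol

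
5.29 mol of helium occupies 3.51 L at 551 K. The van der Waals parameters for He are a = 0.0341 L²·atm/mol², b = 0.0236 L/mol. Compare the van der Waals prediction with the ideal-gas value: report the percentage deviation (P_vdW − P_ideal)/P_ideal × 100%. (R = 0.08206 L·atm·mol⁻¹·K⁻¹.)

Ideal: P_ideal = nRT/V = (5.29)(0.08206)(551)/3.51 = 68.1446 atm
vdW: P = nRT/(V − nb) − a n²/V² = 239.188/3.38516 − 0.954258/12.3201 = 70.6578 − 0.0774554 = 70.5803 atm
% deviation = (70.5803 − 68.1446)/68.1446 × 100% = 3.57%

3.57 %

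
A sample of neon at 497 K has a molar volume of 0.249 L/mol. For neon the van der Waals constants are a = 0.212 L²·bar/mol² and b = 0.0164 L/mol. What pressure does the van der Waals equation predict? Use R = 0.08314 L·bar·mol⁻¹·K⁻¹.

P = RT/(V_m − b) − a/V_m²
RT/(V_m − b) = (0.08314)(497)/(0.249 − 0.0164) = 41.321/0.23260 = 177.65 bar
a/V_m² = 0.212/(0.249)² = 3.4193 bar
P = 177.65 − 3.4193 = 174.2 bar

P ≈ 174.2 bar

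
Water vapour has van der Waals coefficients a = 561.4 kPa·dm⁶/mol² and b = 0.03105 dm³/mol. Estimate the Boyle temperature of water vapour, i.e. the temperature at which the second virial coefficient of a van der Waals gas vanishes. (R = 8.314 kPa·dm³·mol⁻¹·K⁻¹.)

T_B ≈ 2175 K

For a van der Waals gas the second virial coefficient B₂ = b − a/(RT) vanishes at T_B = a/(Rb).
T_B = 561.4/(8.314×0.03105) = 561.4/0.25815 = 2175 K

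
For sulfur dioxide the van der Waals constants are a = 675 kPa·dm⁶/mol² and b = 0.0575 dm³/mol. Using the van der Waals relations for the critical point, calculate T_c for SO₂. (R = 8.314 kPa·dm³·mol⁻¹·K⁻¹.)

T_c ≈ 418.4 K

For a van der Waals gas, T_c = 8a/(27Rb).
T_c = 8×675/(27×8.314×0.0575) = 5400.0/12.907 = 418.4 K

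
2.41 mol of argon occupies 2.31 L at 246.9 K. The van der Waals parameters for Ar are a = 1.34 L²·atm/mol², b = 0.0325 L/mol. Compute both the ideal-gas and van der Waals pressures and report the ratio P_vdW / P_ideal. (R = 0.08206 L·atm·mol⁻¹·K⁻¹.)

P_vdW / P_ideal ≈ 0.9661

Ideal: P_ideal = nRT/V = (2.41)(0.08206)(246.9)/2.31 = 21.1377 atm
vdW: P = nRT/(V − nb) − a n²/V² = 48.8281/2.23168 − 7.78285/5.33610 = 21.8795 − 1.45853 = 20.4210 atm
Ratio = 20.4210/21.1377 = 0.9661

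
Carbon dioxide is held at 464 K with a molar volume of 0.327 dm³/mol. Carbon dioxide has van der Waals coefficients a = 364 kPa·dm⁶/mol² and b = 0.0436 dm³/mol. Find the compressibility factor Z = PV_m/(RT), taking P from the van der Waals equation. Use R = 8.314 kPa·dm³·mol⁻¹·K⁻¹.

P = RT/(V_m − b) − a/V_m² = (8.314)(464)/(0.327 − 0.0436) − 364/(0.327)²
  = 3857.7/0.28340 − 3404.1 = 13612 − 3404.1 = 10208 kPa
Z = PV_m/(RT) = (10208)(0.327)/((8.314)(464)) = 3338.0/3857.7 = 0.8653

Z ≈ 0.8653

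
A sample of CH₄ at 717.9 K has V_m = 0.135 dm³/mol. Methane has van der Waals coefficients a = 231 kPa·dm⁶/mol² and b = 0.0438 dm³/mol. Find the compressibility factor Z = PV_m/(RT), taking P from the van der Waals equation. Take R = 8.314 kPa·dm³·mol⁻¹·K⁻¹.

Z ≈ 1.194

P = RT/(V_m − b) − a/V_m² = (8.314)(717.9)/(0.135 − 0.0438) − 231/(0.135)²
  = 5968.6/0.091200 − 12675 = 65445 − 12675 = 52770 kPa
Z = PV_m/(RT) = (52770)(0.135)/((8.314)(717.9)) = 7124.0/5968.6 = 1.194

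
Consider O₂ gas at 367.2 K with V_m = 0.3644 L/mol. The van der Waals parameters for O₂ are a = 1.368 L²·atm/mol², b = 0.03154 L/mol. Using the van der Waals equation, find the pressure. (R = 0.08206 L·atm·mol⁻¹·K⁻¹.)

P ≈ 80.22 atm

P = RT/(V_m − b) − a/V_m²
RT/(V_m − b) = (0.08206)(367.2)/(0.3644 − 0.03154) = 30.132/0.33286 = 90.525 atm
a/V_m² = 1.368/(0.3644)² = 10.302 atm
P = 90.525 − 10.302 = 80.22 atm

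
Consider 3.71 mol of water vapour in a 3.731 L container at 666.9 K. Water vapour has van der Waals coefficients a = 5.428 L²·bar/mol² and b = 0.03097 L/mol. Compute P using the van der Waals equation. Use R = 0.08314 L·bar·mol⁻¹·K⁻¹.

P = nRT/(V − nb) − a n²/V²
nRT/(V − nb) = (3.71)(0.08314)(666.9)/(3.731 − 3.71×0.03097) = 205.70/3.6161 = 56.884 bar
a n²/V² = (5.428)(3.71)²/(3.731)² = 5.3671 bar
P = 56.884 − 5.3671 = 51.52 bar

P ≈ 51.52 bar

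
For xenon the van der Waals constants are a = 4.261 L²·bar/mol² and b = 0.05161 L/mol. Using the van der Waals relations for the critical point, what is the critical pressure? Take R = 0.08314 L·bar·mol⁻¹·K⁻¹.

P_c ≈ 59.25 bar

For a van der Waals gas, P_c = a/(27b²).
P_c = 4.261/(27×(0.05161)²) = 4.261/0.071917 = 59.25 bar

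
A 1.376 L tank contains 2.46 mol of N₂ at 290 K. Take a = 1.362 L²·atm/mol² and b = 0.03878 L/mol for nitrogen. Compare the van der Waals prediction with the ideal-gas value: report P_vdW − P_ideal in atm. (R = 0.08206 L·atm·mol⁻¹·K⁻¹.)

Ideal: P_ideal = nRT/V = (2.46)(0.08206)(290)/1.376 = 42.5448 atm
vdW: P = nRT/(V − nb) − a n²/V² = 58.5416/1.28060 − 8.24228/1.89338 = 45.7142 − 4.35321 = 41.3610 atm
ΔP = 41.3610 − 42.5448 = -1.184 atm

ΔP ≈ -1.184 atm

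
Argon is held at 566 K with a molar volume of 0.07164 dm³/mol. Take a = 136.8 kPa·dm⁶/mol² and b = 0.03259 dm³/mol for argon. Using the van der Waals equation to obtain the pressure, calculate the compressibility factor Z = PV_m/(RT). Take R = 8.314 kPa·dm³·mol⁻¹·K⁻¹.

P = RT/(V_m − b) − a/V_m² = (8.314)(566)/(0.07164 − 0.03259) − 136.8/(0.07164)²
  = 4705.7/0.039050 − 26655 = 120504 − 26655 = 93849 kPa
Z = PV_m/(RT) = (93849)(0.07164)/((8.314)(566)) = 6723.3/4705.7 = 1.429

Z ≈ 1.429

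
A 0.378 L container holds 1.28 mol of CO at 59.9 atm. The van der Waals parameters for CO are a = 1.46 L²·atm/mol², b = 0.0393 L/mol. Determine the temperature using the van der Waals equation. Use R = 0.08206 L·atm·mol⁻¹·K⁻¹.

T ≈ 239.1 K

T = (P + a n²/V²)(V − nb)/(nR)
P + a n²/V² = 59.9 + (1.46)(1.28)²/(0.378)² = 76.641 atm
V − nb = 0.378 − (1.28)(0.0393) = 0.32770 L
T = (76.641)(0.32770)/((1.28)(0.08206)) = 239.1 K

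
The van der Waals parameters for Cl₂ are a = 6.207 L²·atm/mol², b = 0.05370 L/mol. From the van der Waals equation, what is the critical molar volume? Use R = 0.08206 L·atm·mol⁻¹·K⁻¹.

V_m,c ≈ 0.1611 L/mol

For a van der Waals gas, V_m,c = 3b.
V_m,c = 3×0.05370 = 0.1611 L/mol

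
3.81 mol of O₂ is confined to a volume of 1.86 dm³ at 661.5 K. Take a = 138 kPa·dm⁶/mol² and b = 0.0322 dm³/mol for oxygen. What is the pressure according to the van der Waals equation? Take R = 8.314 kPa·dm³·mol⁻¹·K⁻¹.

P = nRT/(V − nb) − a n²/V²
nRT/(V − nb) = (3.81)(8.314)(661.5)/(1.86 − 3.81×0.0322) = 20954/1.7373 = 12061 kPa
a n²/V² = (138)(3.81)²/(1.86)² = 579.03 kPa
P = 12061 − 579.03 = 11482 kPa

P ≈ 11482 kPa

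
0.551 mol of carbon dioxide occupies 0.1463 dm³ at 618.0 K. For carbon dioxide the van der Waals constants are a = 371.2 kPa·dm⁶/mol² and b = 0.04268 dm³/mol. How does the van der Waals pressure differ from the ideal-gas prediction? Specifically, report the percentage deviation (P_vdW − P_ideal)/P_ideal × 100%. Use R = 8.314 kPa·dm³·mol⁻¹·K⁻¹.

-8.06 %

Ideal: P_ideal = nRT/V = (0.551)(8.314)(618.0)/0.1463 = 19351.1 kPa
vdW: P = nRT/(V − nb) − a n²/V² = 2831.07/0.122783 − 112.697/0.0214037 = 23057.5 − 5265.30 = 17792.2 kPa
% deviation = (17792.2 − 19351.1)/19351.1 × 100% = -8.06%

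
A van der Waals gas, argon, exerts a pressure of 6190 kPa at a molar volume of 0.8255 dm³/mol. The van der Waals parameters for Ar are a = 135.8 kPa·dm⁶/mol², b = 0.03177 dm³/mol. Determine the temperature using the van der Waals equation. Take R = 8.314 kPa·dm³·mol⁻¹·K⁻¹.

T ≈ 610.0 K

T = (P + a/V_m²)(V_m − b)/R
P + a/V_m² = 6190 + 135.8/(0.8255)² = 6389.3 kPa
V_m − b = 0.8255 − 0.03177 = 0.79373 dm³/mol
T = (6389.3)(0.79373)/8.314 = 610.0 K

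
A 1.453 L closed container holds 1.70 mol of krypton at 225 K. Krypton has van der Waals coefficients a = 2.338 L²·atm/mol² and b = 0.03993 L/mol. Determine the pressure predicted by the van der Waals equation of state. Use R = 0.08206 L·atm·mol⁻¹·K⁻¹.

P = nRT/(V − nb) − a n²/V²
nRT/(V − nb) = (1.70)(0.08206)(225)/(1.453 − 1.70×0.03993) = 31.388/1.3851 = 22.661 atm
a n²/V² = (2.338)(1.70)²/(1.453)² = 3.2005 atm
P = 22.661 − 3.2005 = 19.46 atm

P ≈ 19.46 atm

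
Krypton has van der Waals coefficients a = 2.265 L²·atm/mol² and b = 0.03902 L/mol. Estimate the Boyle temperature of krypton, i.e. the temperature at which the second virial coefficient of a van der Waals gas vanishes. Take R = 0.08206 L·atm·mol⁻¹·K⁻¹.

For a van der Waals gas the second virial coefficient B₂ = b − a/(RT) vanishes at T_B = a/(Rb).
T_B = 2.265/(0.08206×0.03902) = 2.265/0.0032020 = 707.4 K

T_B ≈ 707.4 K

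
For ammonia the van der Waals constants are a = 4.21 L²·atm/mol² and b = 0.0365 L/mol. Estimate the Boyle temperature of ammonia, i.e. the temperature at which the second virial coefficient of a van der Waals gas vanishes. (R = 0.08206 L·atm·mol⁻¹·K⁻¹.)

For a van der Waals gas the second virial coefficient B₂ = b − a/(RT) vanishes at T_B = a/(Rb).
T_B = 4.21/(0.08206×0.0365) = 4.21/0.0029952 = 1406 K

T_B ≈ 1406 K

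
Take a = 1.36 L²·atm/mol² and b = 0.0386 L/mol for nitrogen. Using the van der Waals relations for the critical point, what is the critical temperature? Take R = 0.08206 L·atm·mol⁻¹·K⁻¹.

For a van der Waals gas, T_c = 8a/(27Rb).
T_c = 8×1.36/(27×0.08206×0.0386) = 10.880/0.085523 = 127.2 K

T_c ≈ 127.2 K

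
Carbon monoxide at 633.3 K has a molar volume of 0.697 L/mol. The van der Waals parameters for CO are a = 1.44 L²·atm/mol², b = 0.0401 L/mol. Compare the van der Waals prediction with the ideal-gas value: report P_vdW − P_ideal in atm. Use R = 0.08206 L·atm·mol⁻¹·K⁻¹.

ΔP ≈ 1.587 atm

Ideal: P_ideal = RT/V_m = (0.08206)(633.3)/0.697 = 74.5604 atm
vdW: P = RT/(V_m − b) − a/V_m² = 51.9686/0.656900 − 1.44/0.485809 = 79.1119 − 2.96413 = 76.1478 atm
ΔP = 76.1478 − 74.5604 = 1.587 atm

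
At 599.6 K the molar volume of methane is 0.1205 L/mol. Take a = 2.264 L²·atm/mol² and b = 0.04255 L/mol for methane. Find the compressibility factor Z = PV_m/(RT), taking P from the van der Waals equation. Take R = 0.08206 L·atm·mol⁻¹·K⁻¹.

P = RT/(V_m − b) − a/V_m² = (0.08206)(599.6)/(0.1205 − 0.04255) − 2.264/(0.1205)²
  = 49.203/0.077950 − 155.92 = 631.21 − 155.92 = 475.29 atm
Z = PV_m/(RT) = (475.29)(0.1205)/((0.08206)(599.6)) = 57.272/49.203 = 1.164

Z ≈ 1.164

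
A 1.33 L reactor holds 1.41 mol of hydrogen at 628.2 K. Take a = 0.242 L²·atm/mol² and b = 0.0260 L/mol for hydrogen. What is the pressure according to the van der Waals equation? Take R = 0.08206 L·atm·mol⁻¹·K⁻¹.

P ≈ 55.93 atm

P = nRT/(V − nb) − a n²/V²
nRT/(V − nb) = (1.41)(0.08206)(628.2)/(1.33 − 1.41×0.0260) = 72.686/1.2933 = 56.202 atm
a n²/V² = (0.242)(1.41)²/(1.33)² = 0.27199 atm
P = 56.202 − 0.27199 = 55.93 atm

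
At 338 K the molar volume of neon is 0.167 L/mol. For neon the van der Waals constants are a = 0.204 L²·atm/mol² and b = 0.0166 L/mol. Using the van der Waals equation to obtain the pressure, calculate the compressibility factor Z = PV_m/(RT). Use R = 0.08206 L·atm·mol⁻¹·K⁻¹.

P = RT/(V_m − b) − a/V_m² = (0.08206)(338)/(0.167 − 0.0166) − 0.204/(0.167)²
  = 27.736/0.15040 − 7.3147 = 184.41 − 7.3147 = 177.10 atm
Z = PV_m/(RT) = (177.10)(0.167)/((0.08206)(338)) = 29.576/27.736 = 1.066

Z ≈ 1.066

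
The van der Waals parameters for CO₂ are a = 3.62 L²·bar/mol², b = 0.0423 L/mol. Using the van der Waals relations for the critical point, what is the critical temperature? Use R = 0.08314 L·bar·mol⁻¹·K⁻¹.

T_c ≈ 305.0 K

For a van der Waals gas, T_c = 8a/(27Rb).
T_c = 8×3.62/(27×0.08314×0.0423) = 28.960/0.094954 = 305.0 K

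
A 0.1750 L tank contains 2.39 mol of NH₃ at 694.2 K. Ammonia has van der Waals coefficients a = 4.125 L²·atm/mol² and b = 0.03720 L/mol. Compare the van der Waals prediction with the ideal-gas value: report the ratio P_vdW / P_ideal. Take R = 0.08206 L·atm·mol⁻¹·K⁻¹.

Ideal: P_ideal = nRT/V = (2.39)(0.08206)(694.2)/0.1750 = 777.994 atm
vdW: P = nRT/(V − nb) − a n²/V² = 136.149/0.0860920 − 23.5624/0.0306250 = 1581.44 − 769.384 = 812.06 atm
Ratio = 812.06/777.994 = 1.044

P_vdW / P_ideal ≈ 1.044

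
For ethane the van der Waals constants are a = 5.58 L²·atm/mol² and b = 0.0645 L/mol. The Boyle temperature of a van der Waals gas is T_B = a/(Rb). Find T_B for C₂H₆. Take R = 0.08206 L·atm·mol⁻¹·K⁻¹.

T_B ≈ 1054 K

For a van der Waals gas the second virial coefficient B₂ = b − a/(RT) vanishes at T_B = a/(Rb).
T_B = 5.58/(0.08206×0.0645) = 5.58/0.0052929 = 1054 K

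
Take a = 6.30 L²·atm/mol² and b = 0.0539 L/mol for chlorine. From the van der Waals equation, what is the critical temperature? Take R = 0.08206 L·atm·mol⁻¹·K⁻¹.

T_c ≈ 422.0 K

For a van der Waals gas, T_c = 8a/(27Rb).
T_c = 8×6.30/(27×0.08206×0.0539) = 50.400/0.11942 = 422.0 K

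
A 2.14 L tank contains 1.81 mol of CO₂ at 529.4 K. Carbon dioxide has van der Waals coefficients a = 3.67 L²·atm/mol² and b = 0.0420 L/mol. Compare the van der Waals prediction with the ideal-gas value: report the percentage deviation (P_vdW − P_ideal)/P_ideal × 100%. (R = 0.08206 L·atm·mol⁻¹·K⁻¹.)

Ideal: P_ideal = nRT/V = (1.81)(0.08206)(529.4)/2.14 = 36.7435 atm
vdW: P = nRT/(V − nb) − a n²/V² = 78.6310/2.06398 − 12.0233/4.57960 = 38.0968 − 2.62540 = 35.4714 atm
% deviation = (35.4714 − 36.7435)/36.7435 × 100% = -3.46%

-3.46 %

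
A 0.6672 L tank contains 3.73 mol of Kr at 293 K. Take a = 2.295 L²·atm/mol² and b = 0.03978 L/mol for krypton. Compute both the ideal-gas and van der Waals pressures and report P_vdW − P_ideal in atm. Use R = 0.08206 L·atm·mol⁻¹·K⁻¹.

ΔP ≈ -33.29 atm

Ideal: P_ideal = nRT/V = (3.73)(0.08206)(293)/0.6672 = 134.416 atm
vdW: P = nRT/(V − nb) − a n²/V² = 89.6826/0.518821 − 31.9301/0.445156 = 172.858 − 71.7279 = 101.130 atm
ΔP = 101.130 − 134.416 = -33.29 atm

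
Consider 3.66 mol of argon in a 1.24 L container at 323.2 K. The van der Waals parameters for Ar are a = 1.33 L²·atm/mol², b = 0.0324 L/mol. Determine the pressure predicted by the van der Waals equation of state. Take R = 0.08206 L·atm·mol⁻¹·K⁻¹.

P = nRT/(V − nb) − a n²/V²
nRT/(V − nb) = (3.66)(0.08206)(323.2)/(1.24 − 3.66×0.0324) = 97.070/1.1214 = 86.561 atm
a n²/V² = (1.33)(3.66)²/(1.24)² = 11.587 atm
P = 86.561 − 11.587 = 74.97 atm

P ≈ 74.97 atm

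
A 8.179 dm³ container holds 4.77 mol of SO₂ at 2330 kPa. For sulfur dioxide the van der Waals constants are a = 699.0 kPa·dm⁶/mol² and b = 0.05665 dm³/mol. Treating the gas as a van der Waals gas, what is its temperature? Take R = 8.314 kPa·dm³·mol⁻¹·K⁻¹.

T = (P + a n²/V²)(V − nb)/(nR)
P + a n²/V² = 2330 + (699.0)(4.77)²/(8.179)² = 2567.7 kPa
V − nb = 8.179 − (4.77)(0.05665) = 7.9088 dm³
T = (2567.7)(7.9088)/((4.77)(8.314)) = 512.1 K

T ≈ 512.1 K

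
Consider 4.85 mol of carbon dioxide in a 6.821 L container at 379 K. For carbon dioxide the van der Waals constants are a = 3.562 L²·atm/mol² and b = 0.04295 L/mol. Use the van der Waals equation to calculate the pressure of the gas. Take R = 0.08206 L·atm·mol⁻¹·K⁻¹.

P ≈ 21.01 atm

P = nRT/(V − nb) − a n²/V²
nRT/(V − nb) = (4.85)(0.08206)(379)/(6.821 − 4.85×0.04295) = 150.84/6.6127 = 22.811 atm
a n²/V² = (3.562)(4.85)²/(6.821)² = 1.8009 atm
P = 22.811 − 1.8009 = 21.01 atm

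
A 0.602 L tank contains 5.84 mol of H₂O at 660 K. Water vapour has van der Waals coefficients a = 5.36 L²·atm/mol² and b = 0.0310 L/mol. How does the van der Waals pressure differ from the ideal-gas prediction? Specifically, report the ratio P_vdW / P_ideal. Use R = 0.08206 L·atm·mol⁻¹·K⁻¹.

Ideal: P_ideal = nRT/V = (5.84)(0.08206)(660)/0.602 = 525.402 atm
vdW: P = nRT/(V − nb) − a n²/V² = 316.292/0.420960 − 182.806/0.362404 = 751.359 − 504.426 = 246.933 atm
Ratio = 246.933/525.402 = 0.4700

P_vdW / P_ideal ≈ 0.4700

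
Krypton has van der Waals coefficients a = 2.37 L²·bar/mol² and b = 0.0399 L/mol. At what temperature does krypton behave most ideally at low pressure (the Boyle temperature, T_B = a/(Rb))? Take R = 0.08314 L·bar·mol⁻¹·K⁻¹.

T_B ≈ 714.4 K

For a van der Waals gas the second virial coefficient B₂ = b − a/(RT) vanishes at T_B = a/(Rb).
T_B = 2.37/(0.08314×0.0399) = 2.37/0.0033173 = 714.4 K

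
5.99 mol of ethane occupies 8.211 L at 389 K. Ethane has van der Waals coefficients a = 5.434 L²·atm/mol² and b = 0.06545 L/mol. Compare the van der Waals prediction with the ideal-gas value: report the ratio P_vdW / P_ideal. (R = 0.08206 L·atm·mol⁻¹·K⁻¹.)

Ideal: P_ideal = nRT/V = (5.99)(0.08206)(389)/8.211 = 23.2869 atm
vdW: P = nRT/(V − nb) − a n²/V² = 191.209/7.81895 − 194.972/67.4205 = 24.4546 − 2.89188 = 21.5627 atm
Ratio = 21.5627/23.2869 = 0.9260

P_vdW / P_ideal ≈ 0.9260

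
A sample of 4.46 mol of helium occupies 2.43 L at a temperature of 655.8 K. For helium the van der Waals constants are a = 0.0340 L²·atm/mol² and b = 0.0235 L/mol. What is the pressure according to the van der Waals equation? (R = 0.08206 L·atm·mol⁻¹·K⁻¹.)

P ≈ 103.1 atm

P = nRT/(V − nb) − a n²/V²
nRT/(V − nb) = (4.46)(0.08206)(655.8)/(2.43 − 4.46×0.0235) = 240.01/2.3252 = 103.22 atm
a n²/V² = (0.0340)(4.46)²/(2.43)² = 0.11453 atm
P = 103.22 − 0.11453 = 103.1 atm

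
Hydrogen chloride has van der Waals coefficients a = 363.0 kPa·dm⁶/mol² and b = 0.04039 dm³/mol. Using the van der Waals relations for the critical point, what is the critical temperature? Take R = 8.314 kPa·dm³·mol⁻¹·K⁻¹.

T_c ≈ 320.3 K

For a van der Waals gas, T_c = 8a/(27Rb).
T_c = 8×363.0/(27×8.314×0.04039) = 2904.0/9.0667 = 320.3 K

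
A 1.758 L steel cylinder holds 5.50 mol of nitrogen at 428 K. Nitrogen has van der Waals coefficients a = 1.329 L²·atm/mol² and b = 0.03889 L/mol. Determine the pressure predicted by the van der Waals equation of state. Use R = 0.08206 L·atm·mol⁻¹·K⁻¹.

P = nRT/(V − nb) − a n²/V²
nRT/(V − nb) = (5.50)(0.08206)(428)/(1.758 − 5.50×0.03889) = 193.17/1.5441 = 125.10 atm
a n²/V² = (1.329)(5.50)²/(1.758)² = 13.008 atm
P = 125.10 − 13.008 = 112.1 atm

P ≈ 112.1 atm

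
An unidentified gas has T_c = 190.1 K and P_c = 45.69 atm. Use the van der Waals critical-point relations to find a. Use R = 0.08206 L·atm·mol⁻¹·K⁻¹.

From T_c = 8a/(27Rb) and P_c = a/(27b²): a = 27 R² T_c²/(64 P_c).
a = 27×(0.08206)²×(190.1)²/(64×45.69) = 6570.4/2924.2 = 2.247 L²·atm/mol²

a ≈ 2.247 L²·atm/mol²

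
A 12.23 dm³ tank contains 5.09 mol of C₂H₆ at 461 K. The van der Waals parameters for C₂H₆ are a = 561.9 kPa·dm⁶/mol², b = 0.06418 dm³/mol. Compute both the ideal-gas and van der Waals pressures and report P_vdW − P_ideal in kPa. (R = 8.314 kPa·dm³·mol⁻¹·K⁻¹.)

Ideal: P_ideal = nRT/V = (5.09)(8.314)(461)/12.23 = 1595.15 kPa
vdW: P = nRT/(V − nb) − a n²/V² = 19508.7/11.9033 − 14557.8/149.573 = 1638.93 − 97.3291 = 1541.60 kPa
ΔP = 1541.60 − 1595.15 = -53.6 kPa

ΔP ≈ -53.6 kPa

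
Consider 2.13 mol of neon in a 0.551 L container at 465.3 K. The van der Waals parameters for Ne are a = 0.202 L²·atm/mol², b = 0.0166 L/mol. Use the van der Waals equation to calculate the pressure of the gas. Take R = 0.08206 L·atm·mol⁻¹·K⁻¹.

P = nRT/(V − nb) − a n²/V²
nRT/(V − nb) = (2.13)(0.08206)(465.3)/(0.551 − 2.13×0.0166) = 81.329/0.51564 = 157.72 atm
a n²/V² = (0.202)(2.13)²/(0.551)² = 3.0186 atm
P = 157.72 − 3.0186 = 154.7 atm

P ≈ 154.7 atm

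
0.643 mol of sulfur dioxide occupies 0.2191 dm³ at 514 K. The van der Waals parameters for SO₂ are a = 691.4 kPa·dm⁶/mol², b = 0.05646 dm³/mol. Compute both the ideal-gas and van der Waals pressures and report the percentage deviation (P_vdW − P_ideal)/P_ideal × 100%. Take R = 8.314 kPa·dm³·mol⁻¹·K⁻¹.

-27.62 %

Ideal: P_ideal = nRT/V = (0.643)(8.314)(514)/0.2191 = 12541.3 kPa
vdW: P = nRT/(V − nb) − a n²/V² = 2747.79/0.182796 − 285.859/0.0480048 = 15032.0 − 5954.80 = 9077.2 kPa
% deviation = (9077.2 − 12541.3)/12541.3 × 100% = -27.62%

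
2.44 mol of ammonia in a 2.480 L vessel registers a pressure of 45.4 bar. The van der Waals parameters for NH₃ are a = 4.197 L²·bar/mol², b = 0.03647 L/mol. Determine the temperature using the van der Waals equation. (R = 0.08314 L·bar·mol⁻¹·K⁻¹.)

T ≈ 583.0 K

T = (P + a n²/V²)(V − nb)/(nR)
P + a n²/V² = 45.4 + (4.197)(2.44)²/(2.480)² = 49.463 bar
V − nb = 2.480 − (2.44)(0.03647) = 2.3910 L
T = (49.463)(2.3910)/((2.44)(0.08314)) = 583.0 K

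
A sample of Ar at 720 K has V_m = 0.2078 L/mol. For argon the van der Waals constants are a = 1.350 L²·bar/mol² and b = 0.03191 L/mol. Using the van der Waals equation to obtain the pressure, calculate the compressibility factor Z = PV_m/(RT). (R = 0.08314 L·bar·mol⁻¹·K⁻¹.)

Z ≈ 1.073

P = RT/(V_m − b) − a/V_m² = (0.08314)(720)/(0.2078 − 0.03191) − 1.350/(0.2078)²
  = 59.861/0.17589 − 31.264 = 340.33 − 31.264 = 309.07 bar
Z = PV_m/(RT) = (309.07)(0.2078)/((0.08314)(720)) = 64.225/59.861 = 1.073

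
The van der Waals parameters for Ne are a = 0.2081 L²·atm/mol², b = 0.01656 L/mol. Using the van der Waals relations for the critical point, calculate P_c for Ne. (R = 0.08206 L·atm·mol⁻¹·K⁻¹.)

For a van der Waals gas, P_c = a/(27b²).
P_c = 0.2081/(27×(0.01656)²) = 0.2081/0.0074043 = 28.11 atm

P_c ≈ 28.11 atm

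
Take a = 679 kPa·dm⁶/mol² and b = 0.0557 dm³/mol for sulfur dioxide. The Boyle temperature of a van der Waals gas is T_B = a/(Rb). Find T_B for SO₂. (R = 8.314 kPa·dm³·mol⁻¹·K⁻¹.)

For a van der Waals gas the second virial coefficient B₂ = b − a/(RT) vanishes at T_B = a/(Rb).
T_B = 679/(8.314×0.0557) = 679/0.46309 = 1466 K

T_B ≈ 1466 K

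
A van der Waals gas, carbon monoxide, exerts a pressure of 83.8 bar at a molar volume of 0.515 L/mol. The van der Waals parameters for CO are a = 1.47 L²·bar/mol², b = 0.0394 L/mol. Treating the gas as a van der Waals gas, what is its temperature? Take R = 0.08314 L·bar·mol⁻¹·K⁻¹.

T = (P + a/V_m²)(V_m − b)/R
P + a/V_m² = 83.8 + 1.47/(0.515)² = 89.342 bar
V_m − b = 0.515 − 0.0394 = 0.47560 L/mol
T = (89.342)(0.47560)/0.08314 = 511.1 K

T ≈ 511.1 K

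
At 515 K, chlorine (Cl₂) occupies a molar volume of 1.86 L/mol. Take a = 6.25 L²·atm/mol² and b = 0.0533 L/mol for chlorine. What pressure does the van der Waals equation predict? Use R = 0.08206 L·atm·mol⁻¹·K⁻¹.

P = RT/(V_m − b) − a/V_m²
RT/(V_m − b) = (0.08206)(515)/(1.86 − 0.0533) = 42.261/1.8067 = 23.391 atm
a/V_m² = 6.25/(1.86)² = 1.8066 atm
P = 23.391 − 1.8066 = 21.58 atm

P ≈ 21.58 atm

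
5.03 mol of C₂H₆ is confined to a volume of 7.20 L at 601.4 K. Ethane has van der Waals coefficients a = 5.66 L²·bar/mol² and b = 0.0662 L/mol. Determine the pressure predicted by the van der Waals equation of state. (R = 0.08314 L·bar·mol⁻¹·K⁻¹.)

P ≈ 33.86 bar

P = nRT/(V − nb) − a n²/V²
nRT/(V − nb) = (5.03)(0.08314)(601.4)/(7.20 − 5.03×0.0662) = 251.50/6.8670 = 36.624 bar
a n²/V² = (5.66)(5.03)²/(7.20)² = 2.7624 bar
P = 36.624 − 2.7624 = 33.86 bar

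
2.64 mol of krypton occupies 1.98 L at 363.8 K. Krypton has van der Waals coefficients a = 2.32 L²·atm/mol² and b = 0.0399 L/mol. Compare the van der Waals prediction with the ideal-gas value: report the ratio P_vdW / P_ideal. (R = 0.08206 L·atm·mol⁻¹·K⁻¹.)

Ideal: P_ideal = nRT/V = (2.64)(0.08206)(363.8)/1.98 = 39.8046 atm
vdW: P = nRT/(V − nb) − a n²/V² = 78.8130/1.87466 − 16.1695/3.92040 = 42.0412 − 4.12445 = 37.9168 atm
Ratio = 37.9168/39.8046 = 0.9526

P_vdW / P_ideal ≈ 0.9526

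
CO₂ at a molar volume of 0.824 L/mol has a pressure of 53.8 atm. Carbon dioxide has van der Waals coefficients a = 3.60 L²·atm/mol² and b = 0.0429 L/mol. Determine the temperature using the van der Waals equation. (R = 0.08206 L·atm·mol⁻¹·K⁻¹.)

T ≈ 562.6 K

T = (P + a/V_m²)(V_m − b)/R
P + a/V_m² = 53.8 + 3.60/(0.824)² = 59.102 atm
V_m − b = 0.824 − 0.0429 = 0.78110 L/mol
T = (59.102)(0.78110)/0.08206 = 562.6 K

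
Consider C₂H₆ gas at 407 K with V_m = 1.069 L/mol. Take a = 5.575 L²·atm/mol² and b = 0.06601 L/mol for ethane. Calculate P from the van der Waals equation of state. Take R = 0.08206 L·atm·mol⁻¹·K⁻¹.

P = RT/(V_m − b) − a/V_m²
RT/(V_m − b) = (0.08206)(407)/(1.069 − 0.06601) = 33.398/1.0030 = 33.298 atm
a/V_m² = 5.575/(1.069)² = 4.8785 atm
P = 33.298 − 4.8785 = 28.42 atm

P ≈ 28.42 atm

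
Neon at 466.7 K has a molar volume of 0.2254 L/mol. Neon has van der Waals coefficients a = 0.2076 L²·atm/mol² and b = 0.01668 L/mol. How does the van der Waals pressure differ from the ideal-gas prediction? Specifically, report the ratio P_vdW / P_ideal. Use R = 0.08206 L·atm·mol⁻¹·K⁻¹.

Ideal: P_ideal = RT/V_m = (0.08206)(466.7)/0.2254 = 169.909 atm
vdW: P = RT/(V_m − b) − a/V_m² = 38.2974/0.208720 − 0.2076/0.0508052 = 183.487 − 4.08620 = 179.401 atm
Ratio = 179.401/169.909 = 1.056

P_vdW / P_ideal ≈ 1.056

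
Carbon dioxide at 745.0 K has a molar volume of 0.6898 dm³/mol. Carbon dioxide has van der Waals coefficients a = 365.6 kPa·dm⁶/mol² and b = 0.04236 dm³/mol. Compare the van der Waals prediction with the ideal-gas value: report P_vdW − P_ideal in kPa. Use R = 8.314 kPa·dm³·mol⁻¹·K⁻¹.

ΔP ≈ -180.9 kPa

Ideal: P_ideal = RT/V_m = (8.314)(745.0)/0.6898 = 8979.31 kPa
vdW: P = RT/(V_m − b) − a/V_m² = 6193.93/0.647440 − 365.6/0.475824 = 9566.80 − 768.351 = 8798.45 kPa
ΔP = 8798.45 − 8979.31 = -180.9 kPa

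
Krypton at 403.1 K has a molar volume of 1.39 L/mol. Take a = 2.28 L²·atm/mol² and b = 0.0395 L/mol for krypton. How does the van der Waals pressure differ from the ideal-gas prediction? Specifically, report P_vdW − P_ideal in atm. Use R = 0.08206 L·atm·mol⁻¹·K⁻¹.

Ideal: P_ideal = RT/V_m = (0.08206)(403.1)/1.39 = 23.7974 atm
vdW: P = RT/(V_m − b) − a/V_m² = 33.0784/1.35050 − 2.28/1.93210 = 24.4934 − 1.18006 = 23.3133 atm
ΔP = 23.3133 − 23.7974 = -0.484 atm

ΔP ≈ -0.484 atm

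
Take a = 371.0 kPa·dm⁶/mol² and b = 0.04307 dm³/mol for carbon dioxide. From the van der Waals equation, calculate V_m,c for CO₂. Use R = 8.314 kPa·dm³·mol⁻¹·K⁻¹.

V_m,c ≈ 0.1292 dm³/mol

For a van der Waals gas, V_m,c = 3b.
V_m,c = 3×0.04307 = 0.1292 dm³/mol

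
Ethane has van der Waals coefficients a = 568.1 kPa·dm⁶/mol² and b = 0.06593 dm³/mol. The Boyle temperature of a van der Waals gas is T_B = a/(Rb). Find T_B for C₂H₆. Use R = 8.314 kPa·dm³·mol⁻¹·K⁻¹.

T_B ≈ 1036 K

For a van der Waals gas the second virial coefficient B₂ = b − a/(RT) vanishes at T_B = a/(Rb).
T_B = 568.1/(8.314×0.06593) = 568.1/0.54814 = 1036 K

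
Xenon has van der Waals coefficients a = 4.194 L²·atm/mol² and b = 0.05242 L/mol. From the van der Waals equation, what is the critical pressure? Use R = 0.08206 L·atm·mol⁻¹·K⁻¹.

For a van der Waals gas, P_c = a/(27b²).
P_c = 4.194/(27×(0.05242)²) = 4.194/0.074192 = 56.53 atm

P_c ≈ 56.53 atm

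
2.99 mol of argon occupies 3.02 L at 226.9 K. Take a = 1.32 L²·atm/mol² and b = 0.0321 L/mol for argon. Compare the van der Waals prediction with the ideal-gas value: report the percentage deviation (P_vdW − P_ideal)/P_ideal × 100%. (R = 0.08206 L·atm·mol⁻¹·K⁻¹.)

Ideal: P_ideal = nRT/V = (2.99)(0.08206)(226.9)/3.02 = 18.4345 atm
vdW: P = nRT/(V − nb) − a n²/V² = 55.6720/2.92402 − 11.8009/9.12040 = 19.0395 − 1.29390 = 17.7456 atm
% deviation = (17.7456 − 18.4345)/18.4345 × 100% = -3.74%

-3.74 %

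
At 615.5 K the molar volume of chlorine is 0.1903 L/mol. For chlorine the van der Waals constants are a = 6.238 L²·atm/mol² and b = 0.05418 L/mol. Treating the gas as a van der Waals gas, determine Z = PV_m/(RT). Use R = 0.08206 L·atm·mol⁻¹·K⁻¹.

P = RT/(V_m − b) − a/V_m² = (0.08206)(615.5)/(0.1903 − 0.05418) − 6.238/(0.1903)²
  = 50.508/0.13612 − 172.25 = 371.05 − 172.25 = 198.80 atm
Z = PV_m/(RT) = (198.80)(0.1903)/((0.08206)(615.5)) = 37.832/50.508 = 0.7490

Z ≈ 0.7490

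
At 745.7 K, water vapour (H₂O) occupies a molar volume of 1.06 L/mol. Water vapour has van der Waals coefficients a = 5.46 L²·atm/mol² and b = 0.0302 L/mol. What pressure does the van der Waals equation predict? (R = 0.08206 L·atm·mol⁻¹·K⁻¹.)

P = RT/(V_m − b) − a/V_m²
RT/(V_m − b) = (0.08206)(745.7)/(1.06 − 0.0302) = 61.192/1.0298 = 59.421 atm
a/V_m² = 5.46/(1.06)² = 4.8594 atm
P = 59.421 − 4.8594 = 54.56 atm

P ≈ 54.56 atm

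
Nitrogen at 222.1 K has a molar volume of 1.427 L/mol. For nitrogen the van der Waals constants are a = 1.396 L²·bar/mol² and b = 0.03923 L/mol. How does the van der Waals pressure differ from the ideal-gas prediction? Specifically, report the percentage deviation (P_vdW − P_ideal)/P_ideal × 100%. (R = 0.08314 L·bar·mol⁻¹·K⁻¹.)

Ideal: P_ideal = RT/V_m = (0.08314)(222.1)/1.427 = 12.9400 bar
vdW: P = RT/(V_m − b) − a/V_m² = 18.4654/1.38777 − 1.396/2.03633 = 13.3058 − 0.685547 = 12.6203 bar
% deviation = (12.6203 − 12.9400)/12.9400 × 100% = -2.47%

-2.47 %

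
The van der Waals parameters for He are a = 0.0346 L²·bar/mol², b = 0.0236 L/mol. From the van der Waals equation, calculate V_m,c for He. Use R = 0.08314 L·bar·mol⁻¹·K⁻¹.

V_m,c ≈ 0.07080 L/mol

For a van der Waals gas, V_m,c = 3b.
V_m,c = 3×0.0236 = 0.07080 L/mol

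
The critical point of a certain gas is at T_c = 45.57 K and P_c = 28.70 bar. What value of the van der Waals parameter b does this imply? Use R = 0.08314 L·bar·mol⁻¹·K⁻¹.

b ≈ 0.01650 L/mol

From T_c = 8a/(27Rb) and P_c = a/(27b²): b = R T_c/(8 P_c).
b = (0.08314)(45.57)/(8×28.70) = 3.7887/229.60 = 0.01650 L/mol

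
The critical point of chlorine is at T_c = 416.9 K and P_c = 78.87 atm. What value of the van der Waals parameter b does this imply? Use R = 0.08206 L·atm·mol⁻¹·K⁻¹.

From T_c = 8a/(27Rb) and P_c = a/(27b²): b = R T_c/(8 P_c).
b = (0.08206)(416.9)/(8×78.87) = 34.211/630.96 = 0.05422 L/mol

b ≈ 0.05422 L/mol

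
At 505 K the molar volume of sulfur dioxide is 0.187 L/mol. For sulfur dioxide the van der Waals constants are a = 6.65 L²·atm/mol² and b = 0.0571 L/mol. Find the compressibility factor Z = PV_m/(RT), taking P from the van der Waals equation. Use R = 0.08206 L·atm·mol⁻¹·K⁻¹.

Z ≈ 0.5814

P = RT/(V_m − b) − a/V_m² = (0.08206)(505)/(0.187 − 0.0571) − 6.65/(0.187)²
  = 41.440/0.12990 − 190.17 = 319.01 − 190.17 = 128.84 atm
Z = PV_m/(RT) = (128.84)(0.187)/((0.08206)(505)) = 24.093/41.440 = 0.5814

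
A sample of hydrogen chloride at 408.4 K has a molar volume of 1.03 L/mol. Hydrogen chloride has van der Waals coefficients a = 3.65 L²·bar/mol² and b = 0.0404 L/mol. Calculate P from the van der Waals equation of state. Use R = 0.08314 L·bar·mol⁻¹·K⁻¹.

P = RT/(V_m − b) − a/V_m²
RT/(V_m − b) = (0.08314)(408.4)/(1.03 − 0.0404) = 33.954/0.98960 = 34.311 bar
a/V_m² = 3.65/(1.03)² = 3.4405 bar
P = 34.311 − 3.4405 = 30.87 bar

P ≈ 30.87 bar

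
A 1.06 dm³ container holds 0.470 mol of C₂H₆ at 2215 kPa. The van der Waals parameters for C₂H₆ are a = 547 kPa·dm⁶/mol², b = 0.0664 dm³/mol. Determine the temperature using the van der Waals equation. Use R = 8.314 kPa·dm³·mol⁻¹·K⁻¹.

T = (P + a n²/V²)(V − nb)/(nR)
P + a n²/V² = 2215 + (547)(0.470)²/(1.06)² = 2322.5 kPa
V − nb = 1.06 − (0.470)(0.0664) = 1.0288 dm³
T = (2322.5)(1.0288)/((0.470)(8.314)) = 611.5 K

T ≈ 611.5 K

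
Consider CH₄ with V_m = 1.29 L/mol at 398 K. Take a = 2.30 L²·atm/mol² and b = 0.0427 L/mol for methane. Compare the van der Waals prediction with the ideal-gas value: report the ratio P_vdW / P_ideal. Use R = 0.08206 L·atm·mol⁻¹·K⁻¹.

Ideal: P_ideal = RT/V_m = (0.08206)(398)/1.29 = 25.3177 atm
vdW: P = RT/(V_m − b) − a/V_m² = 32.6599/1.24730 − 2.30/1.66410 = 26.1845 − 1.38213 = 24.8024 atm
Ratio = 24.8024/25.3177 = 0.9796

P_vdW / P_ideal ≈ 0.9796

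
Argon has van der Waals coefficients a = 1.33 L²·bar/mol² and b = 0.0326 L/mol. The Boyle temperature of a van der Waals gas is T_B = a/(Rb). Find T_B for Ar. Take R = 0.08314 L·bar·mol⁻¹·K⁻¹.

For a van der Waals gas the second virial coefficient B₂ = b − a/(RT) vanishes at T_B = a/(Rb).
T_B = 1.33/(0.08314×0.0326) = 1.33/0.0027104 = 490.7 K

T_B ≈ 490.7 K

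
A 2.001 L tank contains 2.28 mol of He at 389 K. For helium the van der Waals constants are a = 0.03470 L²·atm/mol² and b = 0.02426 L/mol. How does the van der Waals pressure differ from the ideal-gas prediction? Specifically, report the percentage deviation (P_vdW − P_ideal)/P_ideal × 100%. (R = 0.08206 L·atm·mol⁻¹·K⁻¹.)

Ideal: P_ideal = nRT/V = (2.28)(0.08206)(389)/2.001 = 36.3721 atm
vdW: P = nRT/(V − nb) − a n²/V² = 72.7807/1.94569 − 0.180384/4.00400 = 37.4061 − 0.0450509 = 37.3610 atm
% deviation = (37.3610 − 36.3721)/36.3721 × 100% = 2.72%

2.72 %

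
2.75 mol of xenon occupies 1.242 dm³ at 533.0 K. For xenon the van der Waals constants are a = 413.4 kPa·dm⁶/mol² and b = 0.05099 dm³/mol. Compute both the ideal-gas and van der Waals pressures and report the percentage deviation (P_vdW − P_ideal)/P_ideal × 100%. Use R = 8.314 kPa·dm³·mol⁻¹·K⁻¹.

-7.93 %

Ideal: P_ideal = nRT/V = (2.75)(8.314)(533.0)/1.242 = 9811.79 kPa
vdW: P = nRT/(V − nb) − a n²/V² = 12186.2/1.10178 − 3126.34/1.54256 = 11060.5 − 2026.72 = 9033.8 kPa
% deviation = (9033.8 − 9811.79)/9811.79 × 100% = -7.93%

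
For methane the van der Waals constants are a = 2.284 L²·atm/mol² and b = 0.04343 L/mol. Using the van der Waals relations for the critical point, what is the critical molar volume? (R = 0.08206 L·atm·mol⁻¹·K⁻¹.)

For a van der Waals gas, V_m,c = 3b.
V_m,c = 3×0.04343 = 0.1303 L/mol

V_m,c ≈ 0.1303 L/mol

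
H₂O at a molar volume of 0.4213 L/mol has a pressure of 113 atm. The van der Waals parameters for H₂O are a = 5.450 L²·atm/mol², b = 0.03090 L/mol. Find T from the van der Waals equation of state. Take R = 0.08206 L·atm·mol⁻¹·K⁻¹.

T ≈ 683.7 K

T = (P + a/V_m²)(V_m − b)/R
P + a/V_m² = 113 + 5.450/(0.4213)² = 143.71 atm
V_m − b = 0.4213 − 0.03090 = 0.39040 L/mol
T = (143.71)(0.39040)/0.08206 = 683.7 K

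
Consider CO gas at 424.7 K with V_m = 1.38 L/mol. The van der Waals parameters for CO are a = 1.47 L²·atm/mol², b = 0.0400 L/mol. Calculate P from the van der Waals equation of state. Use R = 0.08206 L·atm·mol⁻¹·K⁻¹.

P = RT/(V_m − b) − a/V_m²
RT/(V_m − b) = (0.08206)(424.7)/(1.38 − 0.0400) = 34.851/1.3400 = 26.008 atm
a/V_m² = 1.47/(1.38)² = 0.77190 atm
P = 26.008 − 0.77190 = 25.24 atm

P ≈ 25.24 atm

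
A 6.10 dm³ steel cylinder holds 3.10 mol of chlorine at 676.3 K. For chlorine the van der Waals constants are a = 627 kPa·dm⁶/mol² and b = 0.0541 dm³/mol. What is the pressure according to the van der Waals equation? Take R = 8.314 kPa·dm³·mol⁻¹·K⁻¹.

P ≈ 2776 kPa

P = nRT/(V − nb) − a n²/V²
nRT/(V − nb) = (3.10)(8.314)(676.3)/(6.10 − 3.10×0.0541) = 17431/5.9323 = 2938.3 kPa
a n²/V² = (627)(3.10)²/(6.10)² = 161.93 kPa
P = 2938.3 − 161.93 = 2776 kPa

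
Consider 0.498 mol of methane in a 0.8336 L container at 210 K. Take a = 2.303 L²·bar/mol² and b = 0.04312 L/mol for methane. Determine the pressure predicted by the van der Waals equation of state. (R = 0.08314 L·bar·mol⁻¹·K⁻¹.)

P = nRT/(V − nb) − a n²/V²
nRT/(V − nb) = (0.498)(0.08314)(210)/(0.8336 − 0.498×0.04312) = 8.6948/0.81213 = 10.706 bar
a n²/V² = (2.303)(0.498)²/(0.8336)² = 0.82193 bar
P = 10.706 − 0.82193 = 9.884 bar

P ≈ 9.884 bar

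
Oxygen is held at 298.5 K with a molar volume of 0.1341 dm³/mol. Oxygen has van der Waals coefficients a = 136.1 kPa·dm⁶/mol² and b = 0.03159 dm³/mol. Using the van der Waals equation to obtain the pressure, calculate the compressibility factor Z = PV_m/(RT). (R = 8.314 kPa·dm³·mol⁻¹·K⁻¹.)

P = RT/(V_m − b) − a/V_m² = (8.314)(298.5)/(0.1341 − 0.03159) − 136.1/(0.1341)²
  = 2481.7/0.10251 − 7568.3 = 24209 − 7568.3 = 16641 kPa
Z = PV_m/(RT) = (16641)(0.1341)/((8.314)(298.5)) = 2231.6/2481.7 = 0.8992

Z ≈ 0.8992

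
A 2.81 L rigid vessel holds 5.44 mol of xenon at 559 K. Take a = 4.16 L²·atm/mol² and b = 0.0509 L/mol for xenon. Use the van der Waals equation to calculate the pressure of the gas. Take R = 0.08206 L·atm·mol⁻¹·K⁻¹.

P ≈ 82.92 atm

P = nRT/(V − nb) − a n²/V²
nRT/(V − nb) = (5.44)(0.08206)(559)/(2.81 − 5.44×0.0509) = 249.54/2.5331 = 98.512 atm
a n²/V² = (4.16)(5.44)²/(2.81)² = 15.591 atm
P = 98.512 − 15.591 = 82.92 atm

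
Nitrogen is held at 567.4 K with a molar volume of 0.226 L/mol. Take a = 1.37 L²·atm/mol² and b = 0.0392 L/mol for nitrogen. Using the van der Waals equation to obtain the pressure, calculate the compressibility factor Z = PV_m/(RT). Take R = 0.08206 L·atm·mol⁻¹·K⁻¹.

Z ≈ 1.080

P = RT/(V_m − b) − a/V_m² = (0.08206)(567.4)/(0.226 − 0.0392) − 1.37/(0.226)²
  = 46.561/0.18680 − 26.823 = 249.26 − 26.823 = 222.44 atm
Z = PV_m/(RT) = (222.44)(0.226)/((0.08206)(567.4)) = 50.271/46.561 = 1.080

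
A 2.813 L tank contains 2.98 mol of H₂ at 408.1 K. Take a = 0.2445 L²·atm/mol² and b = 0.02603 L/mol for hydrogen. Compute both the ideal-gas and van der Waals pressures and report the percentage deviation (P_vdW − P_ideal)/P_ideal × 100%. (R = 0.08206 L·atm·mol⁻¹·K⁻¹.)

Ideal: P_ideal = nRT/V = (2.98)(0.08206)(408.1)/2.813 = 35.4768 atm
vdW: P = nRT/(V − nb) − a n²/V² = 99.7963/2.73543 − 2.17126/7.91297 = 36.4829 − 0.274393 = 36.2085 atm
% deviation = (36.2085 − 35.4768)/35.4768 × 100% = 2.06%

2.06 %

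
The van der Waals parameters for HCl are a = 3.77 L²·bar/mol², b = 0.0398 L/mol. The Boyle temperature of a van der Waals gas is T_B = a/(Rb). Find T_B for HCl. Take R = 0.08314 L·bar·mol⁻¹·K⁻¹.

T_B ≈ 1139 K

For a van der Waals gas the second virial coefficient B₂ = b − a/(RT) vanishes at T_B = a/(Rb).
T_B = 3.77/(0.08314×0.0398) = 3.77/0.0033090 = 1139 K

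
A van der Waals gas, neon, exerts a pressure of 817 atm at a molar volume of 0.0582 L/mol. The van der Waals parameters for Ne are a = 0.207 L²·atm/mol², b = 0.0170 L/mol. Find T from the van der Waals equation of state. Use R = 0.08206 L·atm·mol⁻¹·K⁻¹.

T ≈ 440.9 K

T = (P + a/V_m²)(V_m − b)/R
P + a/V_m² = 817 + 0.207/(0.0582)² = 878.11 atm
V_m − b = 0.0582 − 0.0170 = 0.041200 L/mol
T = (878.11)(0.041200)/0.08206 = 440.9 K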